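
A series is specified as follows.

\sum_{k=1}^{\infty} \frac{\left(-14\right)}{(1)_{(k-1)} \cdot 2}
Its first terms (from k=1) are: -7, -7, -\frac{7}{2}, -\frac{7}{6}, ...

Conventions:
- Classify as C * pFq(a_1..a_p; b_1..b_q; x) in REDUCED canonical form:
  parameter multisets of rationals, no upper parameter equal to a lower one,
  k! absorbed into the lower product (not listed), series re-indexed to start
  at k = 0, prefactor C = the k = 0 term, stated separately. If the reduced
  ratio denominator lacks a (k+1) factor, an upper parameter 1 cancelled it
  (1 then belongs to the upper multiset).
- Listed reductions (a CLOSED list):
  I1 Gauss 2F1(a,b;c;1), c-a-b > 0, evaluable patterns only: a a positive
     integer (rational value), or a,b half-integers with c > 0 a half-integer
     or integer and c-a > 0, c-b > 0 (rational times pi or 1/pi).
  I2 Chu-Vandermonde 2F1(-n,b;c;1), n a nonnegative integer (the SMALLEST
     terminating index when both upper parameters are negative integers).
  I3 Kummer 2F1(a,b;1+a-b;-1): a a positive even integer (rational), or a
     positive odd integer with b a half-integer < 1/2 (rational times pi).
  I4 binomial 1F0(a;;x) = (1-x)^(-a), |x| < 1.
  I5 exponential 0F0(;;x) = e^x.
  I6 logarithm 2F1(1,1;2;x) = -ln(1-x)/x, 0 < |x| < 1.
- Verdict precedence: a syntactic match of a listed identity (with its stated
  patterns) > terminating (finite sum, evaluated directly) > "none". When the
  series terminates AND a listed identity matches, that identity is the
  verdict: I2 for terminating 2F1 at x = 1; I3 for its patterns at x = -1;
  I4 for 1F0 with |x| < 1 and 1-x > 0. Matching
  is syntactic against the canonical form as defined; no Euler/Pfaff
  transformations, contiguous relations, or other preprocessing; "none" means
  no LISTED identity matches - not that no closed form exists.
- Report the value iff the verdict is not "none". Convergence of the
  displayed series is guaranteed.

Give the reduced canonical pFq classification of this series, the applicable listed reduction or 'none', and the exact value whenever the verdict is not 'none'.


First insight: t_0 being -7, the constant factors (C = -7, x = 1) combine into one prefactor.
Adjacent-term ratio: r(k) = 1 * 1 / [(k+1)] - rational in k. x = 1; t_0 = -7; negate the roots.

This is -7 * 0F0(-; -; 1) in reduced canonical form. Verdict: the I5 exponential reduction applies (the 0F0 exponential series at x = 1). Its exact value is \left(-7\right) \cdot e^{1}.


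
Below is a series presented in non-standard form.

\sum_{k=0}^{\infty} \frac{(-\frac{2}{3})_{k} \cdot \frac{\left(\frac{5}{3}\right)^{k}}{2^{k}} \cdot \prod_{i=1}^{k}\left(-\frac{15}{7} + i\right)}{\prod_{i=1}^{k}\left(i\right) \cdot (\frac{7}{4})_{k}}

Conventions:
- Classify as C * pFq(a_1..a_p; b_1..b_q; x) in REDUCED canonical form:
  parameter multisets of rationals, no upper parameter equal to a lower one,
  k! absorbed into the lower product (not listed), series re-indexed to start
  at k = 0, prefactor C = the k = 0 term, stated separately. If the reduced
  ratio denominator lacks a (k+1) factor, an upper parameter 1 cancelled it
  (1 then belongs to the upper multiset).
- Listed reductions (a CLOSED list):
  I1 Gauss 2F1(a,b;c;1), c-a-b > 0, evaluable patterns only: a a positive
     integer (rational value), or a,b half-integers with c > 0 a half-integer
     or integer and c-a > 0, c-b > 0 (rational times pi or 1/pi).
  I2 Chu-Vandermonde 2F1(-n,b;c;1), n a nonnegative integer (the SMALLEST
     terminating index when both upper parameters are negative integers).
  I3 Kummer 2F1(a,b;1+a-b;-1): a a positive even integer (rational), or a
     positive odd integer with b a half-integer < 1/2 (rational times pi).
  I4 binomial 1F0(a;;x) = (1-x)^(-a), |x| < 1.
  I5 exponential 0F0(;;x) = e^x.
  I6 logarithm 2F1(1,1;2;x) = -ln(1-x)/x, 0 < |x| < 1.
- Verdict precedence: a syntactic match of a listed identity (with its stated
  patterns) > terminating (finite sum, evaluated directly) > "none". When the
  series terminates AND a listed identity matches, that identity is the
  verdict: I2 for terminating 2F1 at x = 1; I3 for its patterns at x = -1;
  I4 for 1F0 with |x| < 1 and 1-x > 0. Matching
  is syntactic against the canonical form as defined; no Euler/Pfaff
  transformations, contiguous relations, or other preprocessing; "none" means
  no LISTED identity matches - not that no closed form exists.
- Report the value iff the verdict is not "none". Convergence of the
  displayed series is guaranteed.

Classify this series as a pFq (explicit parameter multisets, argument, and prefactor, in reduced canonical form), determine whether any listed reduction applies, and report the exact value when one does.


First insight: x = \frac{5}{6} and the product of the first k integers (prefactor 1) is k!.
Term ratio: r(k) = \frac{5}{6} * (k-\frac{8}{7}) (k-\frac{2}{3}) / [(k+\frac{7}{4}) (k+1)] - poly over poly, x = \frac{5}{6} from leading terms; C = 1 at k = 0.

This is 1 * 2F1(-\frac{8}{7}, -\frac{2}{3}; \frac{7}{4}; \frac{5}{6}) in reduced canonical form. Verdict: none. No listed pattern accepts 2F1(-\frac{8}{7}, -\frac{2}{3}; \frac{7}{4}; \frac{5}{6}).


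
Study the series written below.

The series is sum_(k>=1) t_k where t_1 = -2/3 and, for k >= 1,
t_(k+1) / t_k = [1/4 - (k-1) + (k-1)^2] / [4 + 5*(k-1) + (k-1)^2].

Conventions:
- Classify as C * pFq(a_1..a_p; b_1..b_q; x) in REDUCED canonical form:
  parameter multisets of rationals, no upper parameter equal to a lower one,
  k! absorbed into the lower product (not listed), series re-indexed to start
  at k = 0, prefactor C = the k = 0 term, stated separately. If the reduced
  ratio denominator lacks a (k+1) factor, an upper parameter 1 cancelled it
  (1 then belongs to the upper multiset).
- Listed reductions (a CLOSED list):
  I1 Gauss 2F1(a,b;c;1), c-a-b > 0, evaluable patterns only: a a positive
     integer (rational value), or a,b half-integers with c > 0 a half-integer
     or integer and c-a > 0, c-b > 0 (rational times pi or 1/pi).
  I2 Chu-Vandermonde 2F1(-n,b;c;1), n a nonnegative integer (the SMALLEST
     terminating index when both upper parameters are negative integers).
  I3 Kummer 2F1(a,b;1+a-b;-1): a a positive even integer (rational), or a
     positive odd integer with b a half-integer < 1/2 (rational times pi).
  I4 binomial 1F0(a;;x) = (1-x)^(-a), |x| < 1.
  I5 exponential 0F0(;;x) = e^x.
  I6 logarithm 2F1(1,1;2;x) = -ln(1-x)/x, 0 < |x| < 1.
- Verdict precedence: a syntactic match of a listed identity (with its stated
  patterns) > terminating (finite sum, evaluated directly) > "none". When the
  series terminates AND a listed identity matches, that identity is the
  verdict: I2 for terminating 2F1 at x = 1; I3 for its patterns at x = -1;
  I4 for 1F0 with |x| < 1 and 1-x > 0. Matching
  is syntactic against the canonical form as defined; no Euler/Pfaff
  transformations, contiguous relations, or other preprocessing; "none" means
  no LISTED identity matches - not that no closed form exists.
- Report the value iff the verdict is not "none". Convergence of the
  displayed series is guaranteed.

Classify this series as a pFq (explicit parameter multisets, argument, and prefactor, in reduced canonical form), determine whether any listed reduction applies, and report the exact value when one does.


Structural cue: x = 1 and factor the ratio over Q (prefactor -2/3): negated roots = parameters.
Step ratio: r(k) = 1 * (k-1/2) (k-1/2) / [(k+4) (k+1)] - rational; roots negated = parameters, x = 1, C = -2/3.

Classification (C = -2/3): 2F1 with upper {-1/2, -1/2}, lower {4}, argument x = 1. Verdict (x = 1): Gauss's theorem I1 (half-integer case) applies (x = 1; upper {-1/2, -1/2} half-integers, c = 4 in the evaluable pattern). Its exact value is (-8192/3675) / pi.


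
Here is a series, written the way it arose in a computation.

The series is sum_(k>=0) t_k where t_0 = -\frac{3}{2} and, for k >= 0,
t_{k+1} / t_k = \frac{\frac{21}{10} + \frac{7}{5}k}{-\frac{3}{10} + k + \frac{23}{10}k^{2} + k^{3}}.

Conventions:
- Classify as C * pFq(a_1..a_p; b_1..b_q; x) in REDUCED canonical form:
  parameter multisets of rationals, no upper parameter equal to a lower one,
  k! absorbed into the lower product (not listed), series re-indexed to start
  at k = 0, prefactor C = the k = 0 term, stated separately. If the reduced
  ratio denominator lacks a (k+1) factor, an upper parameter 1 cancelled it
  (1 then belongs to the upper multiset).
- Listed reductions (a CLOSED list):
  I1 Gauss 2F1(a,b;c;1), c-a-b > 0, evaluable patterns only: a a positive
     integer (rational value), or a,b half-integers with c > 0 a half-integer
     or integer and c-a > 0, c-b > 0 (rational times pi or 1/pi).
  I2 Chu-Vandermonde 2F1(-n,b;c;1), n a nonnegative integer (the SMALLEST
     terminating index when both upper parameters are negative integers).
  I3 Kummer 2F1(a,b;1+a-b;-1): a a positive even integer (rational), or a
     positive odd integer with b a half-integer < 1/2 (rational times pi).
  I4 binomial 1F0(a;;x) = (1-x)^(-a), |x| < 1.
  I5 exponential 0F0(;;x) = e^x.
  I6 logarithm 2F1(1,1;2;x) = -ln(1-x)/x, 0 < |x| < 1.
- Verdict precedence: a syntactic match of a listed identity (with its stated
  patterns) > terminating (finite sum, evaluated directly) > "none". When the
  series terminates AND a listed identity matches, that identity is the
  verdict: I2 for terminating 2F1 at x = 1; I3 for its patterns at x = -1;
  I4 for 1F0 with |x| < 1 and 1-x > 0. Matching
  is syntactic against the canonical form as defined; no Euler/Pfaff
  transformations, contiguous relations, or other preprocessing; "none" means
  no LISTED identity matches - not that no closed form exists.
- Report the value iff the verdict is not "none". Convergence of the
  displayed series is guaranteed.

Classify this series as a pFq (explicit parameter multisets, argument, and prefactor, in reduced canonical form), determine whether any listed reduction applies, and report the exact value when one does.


Prefactor -\frac{3}{2}, argument \frac{7}{5}: 0F1 with upper {-} over lower {-\frac{1}{5}}. Verdict: none. No listed pattern accepts 0F1(-; -\frac{1}{5}; \frac{7}{5}).

Structural cue: from the first term -\frac{3}{2}: cancel k + 3/2 from the displayed ratio first; then C = -3/2, x = 7/5.
Term ratio: r(k) = \frac{7}{5} * 1 / [(k-\frac{1}{5}) (k+1)] - poly over poly, x = \frac{7}{5} from leading terms; C = -\frac{3}{2} at k = 0.


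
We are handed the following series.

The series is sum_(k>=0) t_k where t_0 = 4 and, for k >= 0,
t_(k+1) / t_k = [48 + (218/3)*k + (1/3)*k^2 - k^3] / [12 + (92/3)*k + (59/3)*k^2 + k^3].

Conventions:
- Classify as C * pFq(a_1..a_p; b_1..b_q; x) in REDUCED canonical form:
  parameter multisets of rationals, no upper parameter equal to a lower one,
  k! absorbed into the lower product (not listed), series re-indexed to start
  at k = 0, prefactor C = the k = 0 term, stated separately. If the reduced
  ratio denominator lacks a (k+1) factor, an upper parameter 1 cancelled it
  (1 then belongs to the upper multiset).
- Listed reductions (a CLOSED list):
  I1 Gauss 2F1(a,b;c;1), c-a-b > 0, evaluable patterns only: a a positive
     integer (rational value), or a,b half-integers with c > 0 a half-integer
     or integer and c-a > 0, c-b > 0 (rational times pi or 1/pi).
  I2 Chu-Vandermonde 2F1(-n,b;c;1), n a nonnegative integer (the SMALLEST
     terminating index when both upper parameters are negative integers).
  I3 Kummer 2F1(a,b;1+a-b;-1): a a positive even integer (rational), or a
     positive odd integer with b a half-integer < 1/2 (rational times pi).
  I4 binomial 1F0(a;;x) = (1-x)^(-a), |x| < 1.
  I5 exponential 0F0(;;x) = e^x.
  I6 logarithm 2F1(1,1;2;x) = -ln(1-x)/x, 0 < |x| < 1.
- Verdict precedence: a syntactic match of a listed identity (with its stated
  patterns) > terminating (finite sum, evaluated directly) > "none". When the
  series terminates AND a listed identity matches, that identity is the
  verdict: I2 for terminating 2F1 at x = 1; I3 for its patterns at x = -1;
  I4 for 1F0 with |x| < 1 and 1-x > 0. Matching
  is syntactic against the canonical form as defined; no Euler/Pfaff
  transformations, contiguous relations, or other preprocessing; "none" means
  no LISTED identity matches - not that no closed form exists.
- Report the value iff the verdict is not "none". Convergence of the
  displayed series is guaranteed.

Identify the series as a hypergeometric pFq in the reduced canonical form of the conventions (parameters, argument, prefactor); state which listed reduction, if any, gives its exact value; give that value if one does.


This is 4 * 2F1(-9, 8; 18; -1) in reduced canonical form. Verdict: Kummer (I3) fires (x = -1; c = 18 equals 1+a-b for upper {-9, 8}: listed pattern). Hence: 136.

First insight: from the first term 4: factor the ratio over Q (C = 4): negated roots = parameters.
Consecutive-term ratio: r(k) = (-1) * (k-9) (k+8) / [(k+18) (k+1)] - rational; roots negated = parameters, x = (-1), C = 4.


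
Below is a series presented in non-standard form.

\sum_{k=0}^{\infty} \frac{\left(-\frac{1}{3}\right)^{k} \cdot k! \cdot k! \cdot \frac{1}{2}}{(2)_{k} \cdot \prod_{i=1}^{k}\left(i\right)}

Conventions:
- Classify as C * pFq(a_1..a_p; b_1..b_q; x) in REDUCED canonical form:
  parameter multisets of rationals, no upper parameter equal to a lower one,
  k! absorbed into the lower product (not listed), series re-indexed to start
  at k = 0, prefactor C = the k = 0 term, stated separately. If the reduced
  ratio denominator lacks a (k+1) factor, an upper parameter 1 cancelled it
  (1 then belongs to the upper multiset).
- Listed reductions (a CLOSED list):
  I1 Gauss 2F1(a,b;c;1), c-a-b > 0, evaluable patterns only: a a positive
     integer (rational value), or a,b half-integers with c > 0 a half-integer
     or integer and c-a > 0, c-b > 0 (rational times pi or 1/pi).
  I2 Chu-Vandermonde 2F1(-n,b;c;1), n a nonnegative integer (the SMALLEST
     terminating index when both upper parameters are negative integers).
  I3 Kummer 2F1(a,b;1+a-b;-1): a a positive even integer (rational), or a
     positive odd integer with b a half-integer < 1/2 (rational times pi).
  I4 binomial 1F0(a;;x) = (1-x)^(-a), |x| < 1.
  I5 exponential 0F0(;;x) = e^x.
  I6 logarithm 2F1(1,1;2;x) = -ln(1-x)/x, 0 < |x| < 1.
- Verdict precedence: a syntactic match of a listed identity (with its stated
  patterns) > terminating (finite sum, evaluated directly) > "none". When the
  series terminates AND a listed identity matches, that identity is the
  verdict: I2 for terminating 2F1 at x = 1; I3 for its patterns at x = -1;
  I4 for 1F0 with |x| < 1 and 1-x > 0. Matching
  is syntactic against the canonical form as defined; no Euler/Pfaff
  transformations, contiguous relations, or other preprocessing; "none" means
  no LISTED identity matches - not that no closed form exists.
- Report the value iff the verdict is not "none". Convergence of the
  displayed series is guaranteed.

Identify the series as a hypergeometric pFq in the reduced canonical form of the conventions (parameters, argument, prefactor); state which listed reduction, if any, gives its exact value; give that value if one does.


x = -\frac{1}{3} here; the reduced form reads 2F1, upper {1, 1}, lower {2}, C = \frac{1}{2}. Verdict (x = -\frac{1}{3}): the I6 logarithm reduction applies (the logarithm: parameters (1,1;2), x = -\frac{1}{3}). Hence: \frac{3}{2} \cdot \ln\left(\frac{4}{3}\right).

Key step: t_0 = \frac{1}{2} here, and the product of the first k integers (C = 1/2) is k!.
Term ratio: r(k) = -\frac{1}{3} * (k+1) (k+1) / [(k+2) (k+1)] - rational in k, leading ratio -\frac{1}{3}; with t_0 = \frac{1}{2}, classification follows.


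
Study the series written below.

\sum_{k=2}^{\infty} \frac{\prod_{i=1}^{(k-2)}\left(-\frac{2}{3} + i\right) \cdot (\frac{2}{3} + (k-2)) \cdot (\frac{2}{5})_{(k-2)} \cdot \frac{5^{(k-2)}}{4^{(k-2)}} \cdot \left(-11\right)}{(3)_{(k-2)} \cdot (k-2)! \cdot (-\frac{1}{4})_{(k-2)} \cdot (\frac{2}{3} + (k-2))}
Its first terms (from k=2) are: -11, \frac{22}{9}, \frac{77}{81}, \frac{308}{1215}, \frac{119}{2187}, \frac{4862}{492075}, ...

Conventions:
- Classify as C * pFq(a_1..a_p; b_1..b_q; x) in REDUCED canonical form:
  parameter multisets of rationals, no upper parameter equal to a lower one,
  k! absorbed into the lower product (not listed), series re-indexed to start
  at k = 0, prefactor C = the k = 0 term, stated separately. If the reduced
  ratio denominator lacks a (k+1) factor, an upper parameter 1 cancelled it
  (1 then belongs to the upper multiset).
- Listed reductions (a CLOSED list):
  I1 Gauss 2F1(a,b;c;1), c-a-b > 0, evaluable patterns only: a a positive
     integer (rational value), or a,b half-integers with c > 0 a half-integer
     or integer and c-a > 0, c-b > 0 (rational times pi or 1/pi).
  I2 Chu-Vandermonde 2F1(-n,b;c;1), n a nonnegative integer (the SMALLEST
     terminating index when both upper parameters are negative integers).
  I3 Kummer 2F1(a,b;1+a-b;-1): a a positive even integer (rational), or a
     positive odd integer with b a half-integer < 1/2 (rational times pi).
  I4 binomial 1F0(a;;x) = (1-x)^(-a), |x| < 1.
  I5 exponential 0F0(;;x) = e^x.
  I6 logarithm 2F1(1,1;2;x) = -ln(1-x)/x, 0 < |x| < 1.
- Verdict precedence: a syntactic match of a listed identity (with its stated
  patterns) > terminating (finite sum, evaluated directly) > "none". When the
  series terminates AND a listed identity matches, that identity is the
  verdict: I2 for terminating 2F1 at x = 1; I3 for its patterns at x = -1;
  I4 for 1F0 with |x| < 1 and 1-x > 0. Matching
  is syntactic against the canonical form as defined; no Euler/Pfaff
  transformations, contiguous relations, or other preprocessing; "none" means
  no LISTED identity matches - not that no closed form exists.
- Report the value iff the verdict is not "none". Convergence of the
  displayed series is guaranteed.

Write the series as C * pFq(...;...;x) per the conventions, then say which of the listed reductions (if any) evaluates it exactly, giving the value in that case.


With C = -11: the canonical form is 2F2(\frac{1}{3}, \frac{2}{5}; -\frac{1}{4}, 3; \frac{5}{4}). Verdict: none. A 2F2 with upper {\frac{1}{3}, \frac{2}{5}} fits none of I1-I6 at x = \frac{5}{4}; the sum runs forever.

The tell: with t_0 = -11, the running product (prefactor -11) telescopes to a rising factorial.
Ratio: r(k) = \frac{5}{4} * (k+\frac{1}{3}) (k+\frac{2}{5}) / [(k-\frac{1}{4}) (k+3) (k+1)] ; factor over Q: parameters, x = \frac{5}{4}, and C = -11.


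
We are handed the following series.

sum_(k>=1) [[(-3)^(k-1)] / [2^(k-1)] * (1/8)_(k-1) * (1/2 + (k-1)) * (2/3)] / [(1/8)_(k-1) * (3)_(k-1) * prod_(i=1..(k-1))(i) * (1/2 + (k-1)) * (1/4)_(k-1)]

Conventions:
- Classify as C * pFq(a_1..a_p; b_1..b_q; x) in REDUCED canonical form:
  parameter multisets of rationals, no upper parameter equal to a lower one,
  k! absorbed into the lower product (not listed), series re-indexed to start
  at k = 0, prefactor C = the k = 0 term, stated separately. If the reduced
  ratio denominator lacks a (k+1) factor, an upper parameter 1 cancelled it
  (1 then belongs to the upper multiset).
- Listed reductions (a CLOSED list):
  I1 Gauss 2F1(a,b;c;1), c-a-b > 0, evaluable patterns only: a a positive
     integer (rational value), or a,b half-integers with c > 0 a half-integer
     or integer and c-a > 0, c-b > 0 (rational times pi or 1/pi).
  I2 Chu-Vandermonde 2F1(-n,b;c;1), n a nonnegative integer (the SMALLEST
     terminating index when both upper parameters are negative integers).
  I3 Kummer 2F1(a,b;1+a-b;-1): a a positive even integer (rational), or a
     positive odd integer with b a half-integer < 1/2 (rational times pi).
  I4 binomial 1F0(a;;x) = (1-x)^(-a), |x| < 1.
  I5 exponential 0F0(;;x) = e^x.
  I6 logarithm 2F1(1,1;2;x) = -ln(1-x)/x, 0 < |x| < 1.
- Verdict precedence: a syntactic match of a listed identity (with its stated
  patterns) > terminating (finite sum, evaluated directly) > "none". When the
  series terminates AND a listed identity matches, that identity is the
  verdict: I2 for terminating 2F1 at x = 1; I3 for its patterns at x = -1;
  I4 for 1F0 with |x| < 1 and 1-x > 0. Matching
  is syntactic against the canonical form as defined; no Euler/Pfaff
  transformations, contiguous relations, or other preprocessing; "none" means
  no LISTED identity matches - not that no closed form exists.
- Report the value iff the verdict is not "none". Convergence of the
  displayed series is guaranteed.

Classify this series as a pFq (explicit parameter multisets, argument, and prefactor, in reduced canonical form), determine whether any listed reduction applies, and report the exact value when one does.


At argument -3/2: a 0F2 with upper {-}, lower {1/4, 3}, scaled by C = 2/3. Verdict: none. Every listed pattern misses the 0F2 form at -3/2, upper {-}.

The tell: with t_0 = 2/3, the product of the first k integers (C = 2/3) is k!.
Adjacent-term ratio: r(k) = (-3/2) * 1 / [(k+1/4) (k+3) (k+1)] - rational in k. x = (-3/2); t_0 = 2/3; negate the roots.


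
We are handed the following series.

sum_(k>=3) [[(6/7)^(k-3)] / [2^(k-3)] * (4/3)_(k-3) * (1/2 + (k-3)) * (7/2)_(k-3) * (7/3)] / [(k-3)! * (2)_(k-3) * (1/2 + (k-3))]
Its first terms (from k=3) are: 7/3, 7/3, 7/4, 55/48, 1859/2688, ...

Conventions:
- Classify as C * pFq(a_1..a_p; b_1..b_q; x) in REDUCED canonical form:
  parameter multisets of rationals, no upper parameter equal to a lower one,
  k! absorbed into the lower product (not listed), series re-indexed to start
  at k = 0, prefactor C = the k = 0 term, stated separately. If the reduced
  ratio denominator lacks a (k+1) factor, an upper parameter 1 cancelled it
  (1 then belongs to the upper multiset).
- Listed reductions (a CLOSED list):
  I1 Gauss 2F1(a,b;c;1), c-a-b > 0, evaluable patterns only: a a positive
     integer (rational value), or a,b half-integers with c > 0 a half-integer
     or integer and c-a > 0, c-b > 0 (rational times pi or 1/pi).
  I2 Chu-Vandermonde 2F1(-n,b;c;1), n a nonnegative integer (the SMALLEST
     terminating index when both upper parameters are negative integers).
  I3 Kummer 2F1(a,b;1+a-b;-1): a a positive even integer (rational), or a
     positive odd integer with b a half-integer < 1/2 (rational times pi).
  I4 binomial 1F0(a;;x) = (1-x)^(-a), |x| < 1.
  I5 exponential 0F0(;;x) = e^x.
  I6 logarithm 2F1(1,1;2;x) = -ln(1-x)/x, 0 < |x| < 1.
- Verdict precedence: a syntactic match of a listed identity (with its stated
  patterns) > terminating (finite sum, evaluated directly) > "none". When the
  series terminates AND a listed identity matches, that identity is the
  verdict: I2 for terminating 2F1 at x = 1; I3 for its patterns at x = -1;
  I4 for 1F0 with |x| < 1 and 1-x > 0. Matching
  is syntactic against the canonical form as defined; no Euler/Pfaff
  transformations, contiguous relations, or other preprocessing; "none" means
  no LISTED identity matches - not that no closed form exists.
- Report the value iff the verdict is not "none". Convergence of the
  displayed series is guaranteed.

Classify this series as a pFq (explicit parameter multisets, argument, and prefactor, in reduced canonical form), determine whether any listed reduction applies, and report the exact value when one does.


Key step: x = (3/7) and striking the common factor k + 1/2 reduces the term (prefactor 7/3).
Term ratio: r(k) = (3/7) * (k+4/3) (k+7/2) / [(k+2) (k+1)] - rational in k. x = (3/7); t_0 = 7/3; negate the roots.

At argument 3/7: a 2F1 with upper {4/3, 7/2}, lower {2}, scaled by C = 7/3. Verdict: none. A 2F1 with upper {4/3, 7/2} fits none of I1-I6 at x = 3/7; the sum runs forever.


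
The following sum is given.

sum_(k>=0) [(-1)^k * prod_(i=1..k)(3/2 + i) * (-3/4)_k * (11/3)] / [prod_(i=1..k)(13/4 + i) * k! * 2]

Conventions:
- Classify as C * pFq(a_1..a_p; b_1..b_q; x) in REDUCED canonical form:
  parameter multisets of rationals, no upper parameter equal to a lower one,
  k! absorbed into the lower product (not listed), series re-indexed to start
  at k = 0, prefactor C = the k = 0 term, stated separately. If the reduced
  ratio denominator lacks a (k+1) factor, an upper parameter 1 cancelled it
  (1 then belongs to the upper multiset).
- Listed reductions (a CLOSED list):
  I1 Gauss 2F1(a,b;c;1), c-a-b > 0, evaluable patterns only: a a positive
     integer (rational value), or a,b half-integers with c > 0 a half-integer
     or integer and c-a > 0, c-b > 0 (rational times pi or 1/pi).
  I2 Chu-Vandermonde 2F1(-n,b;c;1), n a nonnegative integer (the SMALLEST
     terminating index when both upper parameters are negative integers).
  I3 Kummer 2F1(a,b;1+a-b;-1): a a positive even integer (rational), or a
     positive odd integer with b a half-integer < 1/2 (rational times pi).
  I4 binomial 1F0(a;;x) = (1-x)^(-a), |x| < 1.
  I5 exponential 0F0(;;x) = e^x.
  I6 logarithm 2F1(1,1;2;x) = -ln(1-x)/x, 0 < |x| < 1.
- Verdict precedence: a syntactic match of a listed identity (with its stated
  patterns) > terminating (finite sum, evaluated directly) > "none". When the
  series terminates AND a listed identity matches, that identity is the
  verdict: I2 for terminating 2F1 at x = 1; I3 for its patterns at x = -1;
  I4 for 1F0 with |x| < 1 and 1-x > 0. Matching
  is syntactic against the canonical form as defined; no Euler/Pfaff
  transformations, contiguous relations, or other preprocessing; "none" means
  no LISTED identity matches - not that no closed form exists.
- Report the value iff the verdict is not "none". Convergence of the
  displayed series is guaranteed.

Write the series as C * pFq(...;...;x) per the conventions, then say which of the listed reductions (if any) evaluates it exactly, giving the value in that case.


Structural cue: t_0 being 11/6, the running product (C = 11/6, x = -1) telescopes to a rising factorial.
Consecutive-term ratio: r(k) = (-1) * (k-3/4) (k+5/2) / [(k+17/4) (k+1)] - rational; roots negated = parameters, x = (-1), C = 11/6.

The series (x = -1) is 2F1: upper {-3/4, 5/2}, lower {17/4}, prefactor 11/6. Verdict: none. A 2F1 with upper {-3/4, 5/2} fits none of I1-I6 at x = -1; the sum runs forever.


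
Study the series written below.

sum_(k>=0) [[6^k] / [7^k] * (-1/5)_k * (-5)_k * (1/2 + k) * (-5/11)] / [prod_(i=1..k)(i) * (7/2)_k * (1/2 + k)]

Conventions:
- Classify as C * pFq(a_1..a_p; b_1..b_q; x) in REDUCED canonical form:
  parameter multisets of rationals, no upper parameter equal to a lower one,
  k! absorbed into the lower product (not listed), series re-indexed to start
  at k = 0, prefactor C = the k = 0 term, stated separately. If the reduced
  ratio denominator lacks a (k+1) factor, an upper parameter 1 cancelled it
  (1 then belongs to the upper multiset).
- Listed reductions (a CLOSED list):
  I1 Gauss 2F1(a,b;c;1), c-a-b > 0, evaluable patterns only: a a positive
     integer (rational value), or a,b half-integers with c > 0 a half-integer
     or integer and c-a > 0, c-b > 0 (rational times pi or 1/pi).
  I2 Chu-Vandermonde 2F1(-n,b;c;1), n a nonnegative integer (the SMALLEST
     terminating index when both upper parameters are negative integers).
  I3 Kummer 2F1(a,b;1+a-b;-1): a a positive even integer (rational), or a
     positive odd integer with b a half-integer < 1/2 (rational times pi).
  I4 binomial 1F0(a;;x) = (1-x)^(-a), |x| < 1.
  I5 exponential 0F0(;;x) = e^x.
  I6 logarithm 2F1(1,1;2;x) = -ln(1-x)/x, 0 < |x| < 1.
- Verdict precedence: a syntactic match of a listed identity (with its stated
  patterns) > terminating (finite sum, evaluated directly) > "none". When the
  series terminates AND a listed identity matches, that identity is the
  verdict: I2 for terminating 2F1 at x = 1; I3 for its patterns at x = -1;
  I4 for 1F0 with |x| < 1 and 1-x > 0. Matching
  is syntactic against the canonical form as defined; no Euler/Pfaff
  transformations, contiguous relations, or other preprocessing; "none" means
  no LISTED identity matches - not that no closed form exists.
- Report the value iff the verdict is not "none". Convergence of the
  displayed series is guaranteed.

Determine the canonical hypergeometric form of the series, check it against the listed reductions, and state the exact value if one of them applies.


This is -5/11 * 2F1(-5, -1/5; 7/2; 6/7) in reduced canonical form. Verdict: terminating - upper -5 stops the sum at k = 5; the 6 terms are added exactly. Exact value: -44600723613/82616909375.

The tell: from the first term -5/11: k + 1/2 divides numerator and denominator alike; C = -5/11, x = 6/7 after cancelling.
Ratio: r(k) = (6/7) * (k-5) (k-1/5) / [(k+7/2) (k+1)] ; factor over Q: parameters, x = (6/7), and C = -5/11.


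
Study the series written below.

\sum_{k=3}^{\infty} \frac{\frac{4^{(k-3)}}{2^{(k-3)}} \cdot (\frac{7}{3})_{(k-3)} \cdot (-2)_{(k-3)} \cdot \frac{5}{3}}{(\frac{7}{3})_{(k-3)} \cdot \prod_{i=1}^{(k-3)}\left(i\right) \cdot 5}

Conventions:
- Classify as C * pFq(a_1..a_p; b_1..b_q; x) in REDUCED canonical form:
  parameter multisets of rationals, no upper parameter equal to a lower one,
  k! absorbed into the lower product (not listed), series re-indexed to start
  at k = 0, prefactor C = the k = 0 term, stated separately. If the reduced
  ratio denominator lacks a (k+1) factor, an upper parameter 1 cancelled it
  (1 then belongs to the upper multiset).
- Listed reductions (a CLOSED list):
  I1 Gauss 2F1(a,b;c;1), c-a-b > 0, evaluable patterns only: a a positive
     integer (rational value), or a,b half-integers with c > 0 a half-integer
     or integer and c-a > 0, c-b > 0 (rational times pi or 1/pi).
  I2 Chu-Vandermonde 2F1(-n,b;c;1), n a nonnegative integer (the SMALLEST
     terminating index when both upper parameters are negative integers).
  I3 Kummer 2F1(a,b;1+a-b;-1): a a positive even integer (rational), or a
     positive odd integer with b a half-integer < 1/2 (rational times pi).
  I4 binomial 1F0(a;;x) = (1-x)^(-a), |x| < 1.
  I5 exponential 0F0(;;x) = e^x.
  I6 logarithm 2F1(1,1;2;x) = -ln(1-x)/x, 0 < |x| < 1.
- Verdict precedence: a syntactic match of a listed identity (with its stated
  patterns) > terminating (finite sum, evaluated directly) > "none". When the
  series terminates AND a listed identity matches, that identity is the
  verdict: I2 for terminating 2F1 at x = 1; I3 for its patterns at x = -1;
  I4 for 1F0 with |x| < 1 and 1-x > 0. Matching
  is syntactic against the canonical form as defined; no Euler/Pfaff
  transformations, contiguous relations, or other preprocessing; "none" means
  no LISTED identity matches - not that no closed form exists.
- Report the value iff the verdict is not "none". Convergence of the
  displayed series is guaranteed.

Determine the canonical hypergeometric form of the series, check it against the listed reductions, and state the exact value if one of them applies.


The series (x = 2) is 1F0: upper {-2}, lower {-}, prefactor \frac{1}{3}. Verdict: terminating - upper parameter -2 makes this a finite sum (last index 2), evaluated exactly. Exact value: \frac{1}{3}.

Structural cue: t_0 = \frac{1}{3} here, and the parameter 7/3 appears in both the upper and lower lists and cancels.
Ratio: r(k) = 2 * (k-2) / [(k+1)] - rational in k. x = 2; t_0 = \frac{1}{3}; negate the roots.


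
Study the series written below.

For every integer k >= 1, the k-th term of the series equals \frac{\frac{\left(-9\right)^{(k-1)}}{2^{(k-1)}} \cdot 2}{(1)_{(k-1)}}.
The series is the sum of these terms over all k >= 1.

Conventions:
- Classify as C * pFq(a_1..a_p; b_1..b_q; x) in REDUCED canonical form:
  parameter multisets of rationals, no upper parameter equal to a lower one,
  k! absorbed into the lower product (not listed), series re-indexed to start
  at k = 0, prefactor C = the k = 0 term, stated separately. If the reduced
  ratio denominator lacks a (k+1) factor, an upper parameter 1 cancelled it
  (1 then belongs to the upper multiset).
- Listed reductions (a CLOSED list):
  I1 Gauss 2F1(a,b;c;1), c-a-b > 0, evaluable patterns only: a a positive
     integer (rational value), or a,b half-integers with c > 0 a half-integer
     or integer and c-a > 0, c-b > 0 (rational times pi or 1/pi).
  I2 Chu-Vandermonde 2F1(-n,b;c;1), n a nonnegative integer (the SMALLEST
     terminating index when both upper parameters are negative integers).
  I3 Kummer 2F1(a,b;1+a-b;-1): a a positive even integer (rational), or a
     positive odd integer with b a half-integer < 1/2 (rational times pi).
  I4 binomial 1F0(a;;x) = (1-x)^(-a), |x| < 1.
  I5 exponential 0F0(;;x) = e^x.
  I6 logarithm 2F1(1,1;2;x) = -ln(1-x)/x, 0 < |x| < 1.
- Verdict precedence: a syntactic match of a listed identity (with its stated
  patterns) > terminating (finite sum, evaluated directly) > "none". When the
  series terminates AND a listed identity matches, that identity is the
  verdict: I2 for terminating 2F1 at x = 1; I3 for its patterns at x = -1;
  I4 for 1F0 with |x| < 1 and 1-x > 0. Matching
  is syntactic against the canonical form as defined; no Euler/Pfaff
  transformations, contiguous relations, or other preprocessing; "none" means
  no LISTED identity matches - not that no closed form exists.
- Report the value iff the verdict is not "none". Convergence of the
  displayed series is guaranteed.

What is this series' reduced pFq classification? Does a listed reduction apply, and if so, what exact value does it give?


First insight: t_0 being 2, the two geometric factors (C = 2) combine into one argument.
Ratio: r(k) = -\frac{9}{2} * 1 / [(k+1)] - rational in k. x = -\frac{9}{2}; t_0 = 2; negate the roots.

Reduced: x = -\frac{9}{2}, 0F0, upper = {-}, lower = {-}, C = 2. Verdict: exponential (I5) matches (the 0F0 exponential series at x = -\frac{9}{2}). Its exact value is 2 \cdot e^{-\frac{9}{2}}.


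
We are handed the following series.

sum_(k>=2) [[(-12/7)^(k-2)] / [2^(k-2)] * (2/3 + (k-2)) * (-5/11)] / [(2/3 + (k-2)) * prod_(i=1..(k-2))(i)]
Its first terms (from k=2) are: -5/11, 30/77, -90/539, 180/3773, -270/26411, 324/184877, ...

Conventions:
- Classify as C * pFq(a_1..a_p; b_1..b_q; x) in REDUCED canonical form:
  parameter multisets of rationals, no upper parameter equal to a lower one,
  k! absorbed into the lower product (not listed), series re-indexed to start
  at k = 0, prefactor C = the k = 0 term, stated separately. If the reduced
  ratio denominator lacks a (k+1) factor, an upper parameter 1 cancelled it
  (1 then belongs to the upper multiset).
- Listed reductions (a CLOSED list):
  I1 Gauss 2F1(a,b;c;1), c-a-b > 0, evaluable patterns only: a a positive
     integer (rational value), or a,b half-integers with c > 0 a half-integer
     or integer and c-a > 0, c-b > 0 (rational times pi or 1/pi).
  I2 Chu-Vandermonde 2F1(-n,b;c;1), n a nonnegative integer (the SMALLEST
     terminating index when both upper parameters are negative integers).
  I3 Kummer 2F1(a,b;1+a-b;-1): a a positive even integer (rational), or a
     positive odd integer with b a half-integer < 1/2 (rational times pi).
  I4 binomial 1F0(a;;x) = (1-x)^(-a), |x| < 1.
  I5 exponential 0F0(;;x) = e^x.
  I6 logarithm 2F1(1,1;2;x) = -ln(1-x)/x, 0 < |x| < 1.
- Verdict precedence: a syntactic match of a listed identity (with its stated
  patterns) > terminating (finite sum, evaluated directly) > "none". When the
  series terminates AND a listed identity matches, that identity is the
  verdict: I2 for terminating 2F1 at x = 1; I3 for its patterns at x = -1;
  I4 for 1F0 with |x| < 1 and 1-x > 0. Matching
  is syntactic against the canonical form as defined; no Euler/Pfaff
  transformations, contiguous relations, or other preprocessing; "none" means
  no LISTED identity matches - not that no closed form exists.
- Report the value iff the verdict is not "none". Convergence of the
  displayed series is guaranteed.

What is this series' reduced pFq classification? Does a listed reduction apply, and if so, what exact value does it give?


Classification (C = -5/11): 0F0 with upper {-}, lower {-}, argument x = -6/7. Verdict: exponential (I5) applies (the 0F0 exponential series at x = -6/7). Hence: (-5/11) * e^(-6/7).

Key observation: from the first term -5/11: the product of the first k integers (C = -5/11, x = -6/7) is k!.
Ratio: r(k) = (-6/7) * 1 / [(k+1)] - rational; roots negated = parameters, x = (-6/7), C = -5/11.


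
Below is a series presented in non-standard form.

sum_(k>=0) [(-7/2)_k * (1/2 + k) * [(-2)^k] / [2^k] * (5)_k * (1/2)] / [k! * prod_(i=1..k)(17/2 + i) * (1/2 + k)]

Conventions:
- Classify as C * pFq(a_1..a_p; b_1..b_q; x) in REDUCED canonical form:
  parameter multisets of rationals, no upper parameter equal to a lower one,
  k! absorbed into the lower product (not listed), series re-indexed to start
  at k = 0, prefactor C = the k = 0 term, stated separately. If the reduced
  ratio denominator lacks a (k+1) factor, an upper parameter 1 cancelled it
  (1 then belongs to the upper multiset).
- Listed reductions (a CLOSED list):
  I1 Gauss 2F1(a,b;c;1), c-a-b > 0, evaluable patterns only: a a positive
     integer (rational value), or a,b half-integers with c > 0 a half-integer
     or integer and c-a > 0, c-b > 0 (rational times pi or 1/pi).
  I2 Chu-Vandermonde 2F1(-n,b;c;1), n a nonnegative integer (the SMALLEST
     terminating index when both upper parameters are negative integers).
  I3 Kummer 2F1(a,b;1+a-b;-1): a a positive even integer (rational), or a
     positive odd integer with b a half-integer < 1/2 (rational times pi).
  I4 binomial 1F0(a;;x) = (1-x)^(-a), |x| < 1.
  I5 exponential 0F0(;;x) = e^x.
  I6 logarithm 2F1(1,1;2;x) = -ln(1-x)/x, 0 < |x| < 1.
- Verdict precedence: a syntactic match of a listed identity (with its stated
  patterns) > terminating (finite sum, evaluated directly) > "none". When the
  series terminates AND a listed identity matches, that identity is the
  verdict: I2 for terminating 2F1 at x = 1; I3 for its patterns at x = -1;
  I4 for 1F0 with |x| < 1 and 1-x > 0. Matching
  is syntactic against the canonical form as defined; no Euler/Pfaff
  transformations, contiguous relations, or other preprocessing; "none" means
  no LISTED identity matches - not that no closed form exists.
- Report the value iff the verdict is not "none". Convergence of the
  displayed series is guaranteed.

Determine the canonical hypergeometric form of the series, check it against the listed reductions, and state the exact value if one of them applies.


Classification (C = 1/2): 2F1 with upper {-7/2, 5}, lower {19/2}, argument x = -1. Verdict: Kummer (I3) matches (x = -1; c = 19/2 equals 1+a-b for upper {-7/2, 5}: listed pattern). Its exact value is (765765/1048576) * pi.

Key observation: t_0 being 1/2, the factor k + 1/2 cancels (top and bottom), leaving C = 1/2.
Consecutive-term ratio: r(k) = (-1) * (k-7/2) (k+5) / [(k+19/2) (k+1)] - poly over poly, x = (-1) from leading terms; C = 1/2 at k = 0.


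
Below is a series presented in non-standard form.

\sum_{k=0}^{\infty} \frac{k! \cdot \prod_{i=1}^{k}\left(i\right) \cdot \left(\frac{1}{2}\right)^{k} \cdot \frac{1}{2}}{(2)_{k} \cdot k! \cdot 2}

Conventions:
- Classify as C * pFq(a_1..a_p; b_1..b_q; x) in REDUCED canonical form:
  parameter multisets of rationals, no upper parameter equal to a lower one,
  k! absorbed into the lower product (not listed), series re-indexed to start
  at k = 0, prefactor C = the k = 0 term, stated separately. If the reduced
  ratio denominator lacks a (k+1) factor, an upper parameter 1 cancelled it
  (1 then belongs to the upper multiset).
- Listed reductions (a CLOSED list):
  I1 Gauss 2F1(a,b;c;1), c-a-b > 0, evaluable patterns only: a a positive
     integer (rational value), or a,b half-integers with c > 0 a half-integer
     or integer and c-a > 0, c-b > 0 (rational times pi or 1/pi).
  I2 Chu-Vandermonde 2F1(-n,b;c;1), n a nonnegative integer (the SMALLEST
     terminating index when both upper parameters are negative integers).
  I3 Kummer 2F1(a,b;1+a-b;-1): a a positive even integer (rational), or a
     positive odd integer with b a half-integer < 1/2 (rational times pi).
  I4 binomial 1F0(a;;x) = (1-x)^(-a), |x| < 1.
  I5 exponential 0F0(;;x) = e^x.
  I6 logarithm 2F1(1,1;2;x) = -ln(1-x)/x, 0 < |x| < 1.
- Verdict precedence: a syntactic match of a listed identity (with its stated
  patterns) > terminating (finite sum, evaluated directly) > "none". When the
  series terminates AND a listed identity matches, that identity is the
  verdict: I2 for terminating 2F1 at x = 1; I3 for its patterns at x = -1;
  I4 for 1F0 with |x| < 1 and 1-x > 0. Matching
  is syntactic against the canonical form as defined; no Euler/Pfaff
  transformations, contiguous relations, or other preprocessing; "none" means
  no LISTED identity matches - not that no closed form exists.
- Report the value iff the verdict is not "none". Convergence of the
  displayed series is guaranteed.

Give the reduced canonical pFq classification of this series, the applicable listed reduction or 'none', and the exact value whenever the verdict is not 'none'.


The series (x = \frac{1}{2}) is 2F1: upper {1, 1}, lower {2}, prefactor \frac{1}{4}. Verdict (x = \frac{1}{2}): logarithm (I6) applies (the logarithm: parameters (1,1;2), x = \frac{1}{2}). Value: \left(-\frac{1}{2}\right) \cdot \ln\left(\frac{1}{2}\right).

The tell: t_0 = \frac{1}{4} here, and the running product (prefactor 1/4) telescopes to a rising factorial.
Term ratio: r(k) = \frac{1}{2} * (k+1) (k+1) / [(k+2) (k+1)] ; factor over Q: parameters, x = \frac{1}{2}, and C = \frac{1}{4}.
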